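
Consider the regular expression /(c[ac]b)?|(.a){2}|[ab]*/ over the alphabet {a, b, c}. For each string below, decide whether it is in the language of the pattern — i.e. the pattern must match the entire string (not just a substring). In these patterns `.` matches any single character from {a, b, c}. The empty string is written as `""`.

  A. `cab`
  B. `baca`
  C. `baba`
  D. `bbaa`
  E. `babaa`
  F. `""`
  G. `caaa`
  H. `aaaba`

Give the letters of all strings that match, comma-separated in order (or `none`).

A, B, C, D, E, F, G, H

A → match
B → match
C → match
D → match
E → match
F → match
G → match
H → match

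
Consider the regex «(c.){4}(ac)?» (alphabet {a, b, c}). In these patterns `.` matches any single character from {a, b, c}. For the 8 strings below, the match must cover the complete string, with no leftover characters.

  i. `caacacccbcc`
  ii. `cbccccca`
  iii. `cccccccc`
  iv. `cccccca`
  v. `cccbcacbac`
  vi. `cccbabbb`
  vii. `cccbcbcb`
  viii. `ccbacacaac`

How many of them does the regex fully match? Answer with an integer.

4

i → no match
ii → match
iii → match
iv → no match
v → match
vi → no match
vii → match
viii → no match
Total matched: 4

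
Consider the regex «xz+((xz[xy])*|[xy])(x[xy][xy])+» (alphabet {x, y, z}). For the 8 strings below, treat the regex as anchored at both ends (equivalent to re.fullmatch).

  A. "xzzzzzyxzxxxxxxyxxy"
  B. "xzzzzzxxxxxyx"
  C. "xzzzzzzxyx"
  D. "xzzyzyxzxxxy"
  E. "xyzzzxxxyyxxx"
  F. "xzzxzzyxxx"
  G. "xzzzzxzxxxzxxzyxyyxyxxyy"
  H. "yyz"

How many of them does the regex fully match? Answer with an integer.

2

A → no match
B → match
C. "xzzzzzzxyx" → match
D. "xzzyzyxzxxxy" → no match
E → no match — must start with "xz"
F. "xzzxzzyxxx" → no match
G → no match
H. "yyz" → no match — must start with "xz"
Total matched: 2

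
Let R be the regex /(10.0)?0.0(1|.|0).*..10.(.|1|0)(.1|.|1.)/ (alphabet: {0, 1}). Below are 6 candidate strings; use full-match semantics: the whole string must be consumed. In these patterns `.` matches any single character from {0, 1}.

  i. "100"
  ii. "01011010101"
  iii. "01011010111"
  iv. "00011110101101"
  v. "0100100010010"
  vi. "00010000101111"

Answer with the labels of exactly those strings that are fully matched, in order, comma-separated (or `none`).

i → no match
ii → match
iii → match
iv → match
v → match
vi → match

ii, iii, iv, v, vi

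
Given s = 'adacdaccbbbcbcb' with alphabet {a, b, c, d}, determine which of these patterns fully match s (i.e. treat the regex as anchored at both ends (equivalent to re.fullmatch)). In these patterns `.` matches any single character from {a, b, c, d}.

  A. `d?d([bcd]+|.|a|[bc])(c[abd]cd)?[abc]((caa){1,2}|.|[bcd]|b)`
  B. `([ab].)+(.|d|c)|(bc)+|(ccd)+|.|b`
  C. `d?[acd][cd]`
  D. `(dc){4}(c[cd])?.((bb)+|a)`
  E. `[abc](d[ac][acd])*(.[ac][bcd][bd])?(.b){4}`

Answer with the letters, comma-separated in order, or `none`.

E

A → no match
B → no match
C → no match
D → no match — must start with 'dc'
E → match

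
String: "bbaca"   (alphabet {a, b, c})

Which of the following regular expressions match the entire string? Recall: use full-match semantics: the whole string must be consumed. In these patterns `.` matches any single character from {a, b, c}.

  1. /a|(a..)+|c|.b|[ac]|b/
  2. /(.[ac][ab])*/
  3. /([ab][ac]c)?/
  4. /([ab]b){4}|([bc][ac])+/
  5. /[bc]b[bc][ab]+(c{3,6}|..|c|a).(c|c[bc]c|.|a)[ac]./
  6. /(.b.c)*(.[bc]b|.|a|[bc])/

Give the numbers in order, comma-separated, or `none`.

1 → no match
2 → no match
3 → no match
4 → no match
5 → no match
6 → match

6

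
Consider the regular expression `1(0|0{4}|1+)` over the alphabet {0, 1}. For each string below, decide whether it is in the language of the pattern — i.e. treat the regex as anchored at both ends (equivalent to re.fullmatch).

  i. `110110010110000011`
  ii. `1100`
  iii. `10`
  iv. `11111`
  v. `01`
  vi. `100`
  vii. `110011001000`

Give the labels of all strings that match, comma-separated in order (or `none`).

i → no match
ii → no match
iii → match
iv → match
v → no match — must start with `1`
vi → no match
vii → no match

iii, iv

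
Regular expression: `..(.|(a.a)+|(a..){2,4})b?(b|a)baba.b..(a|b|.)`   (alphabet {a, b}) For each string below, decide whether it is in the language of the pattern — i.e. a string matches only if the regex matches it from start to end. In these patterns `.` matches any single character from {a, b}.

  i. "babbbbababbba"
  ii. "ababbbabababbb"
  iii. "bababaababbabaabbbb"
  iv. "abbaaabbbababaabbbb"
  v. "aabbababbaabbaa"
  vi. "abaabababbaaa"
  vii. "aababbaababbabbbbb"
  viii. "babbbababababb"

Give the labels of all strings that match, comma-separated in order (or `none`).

i → no match
ii → no match
iii → no match
iv → no match
v → no match
vi → match
vii → no match
viii → no match

vi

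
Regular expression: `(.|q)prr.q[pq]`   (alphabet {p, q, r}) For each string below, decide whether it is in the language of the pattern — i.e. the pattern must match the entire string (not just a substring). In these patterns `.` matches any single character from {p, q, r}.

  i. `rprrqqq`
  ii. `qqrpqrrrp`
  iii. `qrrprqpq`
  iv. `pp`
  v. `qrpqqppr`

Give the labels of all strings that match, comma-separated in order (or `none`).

i

i. `rprrqqq` → match
ii. `qqrpqrrrp` → no match
iii. `qrrprqpq` → no match
iv. `pp` → no match
v. `qrpqqppr` → no match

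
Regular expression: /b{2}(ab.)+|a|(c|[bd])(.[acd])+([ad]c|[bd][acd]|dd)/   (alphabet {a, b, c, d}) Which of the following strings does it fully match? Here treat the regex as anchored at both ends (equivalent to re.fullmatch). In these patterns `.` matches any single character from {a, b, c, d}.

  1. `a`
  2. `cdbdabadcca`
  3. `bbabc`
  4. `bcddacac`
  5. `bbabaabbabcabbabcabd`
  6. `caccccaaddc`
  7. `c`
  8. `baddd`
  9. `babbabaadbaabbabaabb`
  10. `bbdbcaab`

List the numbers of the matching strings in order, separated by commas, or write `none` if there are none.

1, 3, 5, 6, 8

1. `a` → match
2. `cdbdabadcca` → no match
3. `bbabc` → match
4. `bcddacac` → no match
5 → match
6. `caccccaaddc` → match
7. `c` → no match
8. `baddd` → match
9 → no match
10. `bbdbcaab` → no match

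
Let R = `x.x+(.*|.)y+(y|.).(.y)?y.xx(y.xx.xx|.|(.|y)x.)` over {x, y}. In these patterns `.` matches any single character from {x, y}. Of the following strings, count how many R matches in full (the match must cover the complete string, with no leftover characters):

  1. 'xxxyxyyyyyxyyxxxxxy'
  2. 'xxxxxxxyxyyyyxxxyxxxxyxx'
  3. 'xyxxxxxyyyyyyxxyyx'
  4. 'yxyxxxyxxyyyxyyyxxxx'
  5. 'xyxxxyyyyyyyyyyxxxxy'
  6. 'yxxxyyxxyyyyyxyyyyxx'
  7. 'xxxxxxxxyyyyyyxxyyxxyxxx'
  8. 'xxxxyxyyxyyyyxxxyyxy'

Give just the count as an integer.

1 → match
2 → no match
3 → no match
4 → no match — must start with 'x'
5 → match
6 → no match — must start with 'x'
7 → no match
8 → no match
Total matched: 2

2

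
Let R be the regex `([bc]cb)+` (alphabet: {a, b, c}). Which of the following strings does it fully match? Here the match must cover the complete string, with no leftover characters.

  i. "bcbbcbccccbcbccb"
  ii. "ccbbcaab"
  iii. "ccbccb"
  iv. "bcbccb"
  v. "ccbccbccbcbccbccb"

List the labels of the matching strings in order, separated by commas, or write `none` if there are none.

i → no match
ii. "ccbbcaab" → no match — must end with "cb"
iii. "ccbccb" → match
iv. "bcbccb" → match
v → no match

iii, iv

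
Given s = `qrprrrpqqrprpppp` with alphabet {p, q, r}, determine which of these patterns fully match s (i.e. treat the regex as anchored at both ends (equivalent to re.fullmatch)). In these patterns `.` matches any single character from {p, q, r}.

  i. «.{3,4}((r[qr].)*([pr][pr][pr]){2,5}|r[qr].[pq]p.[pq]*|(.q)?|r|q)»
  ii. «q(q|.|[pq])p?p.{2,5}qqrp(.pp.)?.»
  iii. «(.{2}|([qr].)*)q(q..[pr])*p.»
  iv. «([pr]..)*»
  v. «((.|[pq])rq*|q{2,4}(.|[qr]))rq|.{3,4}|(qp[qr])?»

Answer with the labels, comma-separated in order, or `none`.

ii

i → no match
ii → match
iii → no match
iv → no match
v → no match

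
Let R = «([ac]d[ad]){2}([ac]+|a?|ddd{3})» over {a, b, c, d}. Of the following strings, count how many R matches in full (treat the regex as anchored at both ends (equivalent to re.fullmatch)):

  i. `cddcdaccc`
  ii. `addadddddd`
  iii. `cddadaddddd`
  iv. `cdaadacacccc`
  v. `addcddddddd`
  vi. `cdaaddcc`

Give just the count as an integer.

i → match
ii → no match
iii → match
iv → match
v → match
vi → match
Total matched: 5

5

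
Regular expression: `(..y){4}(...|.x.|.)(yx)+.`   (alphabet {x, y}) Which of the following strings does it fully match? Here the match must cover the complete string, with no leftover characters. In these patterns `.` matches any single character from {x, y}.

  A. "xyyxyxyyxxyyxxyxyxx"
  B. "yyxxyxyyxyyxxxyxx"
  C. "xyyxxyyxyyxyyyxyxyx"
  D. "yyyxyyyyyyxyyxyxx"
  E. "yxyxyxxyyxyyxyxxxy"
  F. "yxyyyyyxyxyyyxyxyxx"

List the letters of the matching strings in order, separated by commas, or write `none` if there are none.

A → no match
B → no match
C → no match
D → no match
E → no match
F → no match

none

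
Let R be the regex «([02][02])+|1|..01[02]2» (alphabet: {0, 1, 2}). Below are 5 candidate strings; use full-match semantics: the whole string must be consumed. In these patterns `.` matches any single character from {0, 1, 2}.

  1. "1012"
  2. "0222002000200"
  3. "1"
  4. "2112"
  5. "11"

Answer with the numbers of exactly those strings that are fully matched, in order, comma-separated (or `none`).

1 → no match
2 → no match
3 → match
4 → no match
5 → no match

3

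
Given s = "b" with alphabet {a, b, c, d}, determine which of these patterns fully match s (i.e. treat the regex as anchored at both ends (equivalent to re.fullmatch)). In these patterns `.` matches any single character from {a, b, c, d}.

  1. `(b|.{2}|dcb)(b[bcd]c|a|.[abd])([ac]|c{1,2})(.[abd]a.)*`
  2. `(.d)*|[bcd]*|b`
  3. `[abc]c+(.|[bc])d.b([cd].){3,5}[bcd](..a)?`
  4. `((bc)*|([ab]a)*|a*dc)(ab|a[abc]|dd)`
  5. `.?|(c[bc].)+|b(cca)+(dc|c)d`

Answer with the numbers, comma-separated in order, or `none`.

1 → no match
2 → match
3 → no match
4 → no match
5 → match

2, 5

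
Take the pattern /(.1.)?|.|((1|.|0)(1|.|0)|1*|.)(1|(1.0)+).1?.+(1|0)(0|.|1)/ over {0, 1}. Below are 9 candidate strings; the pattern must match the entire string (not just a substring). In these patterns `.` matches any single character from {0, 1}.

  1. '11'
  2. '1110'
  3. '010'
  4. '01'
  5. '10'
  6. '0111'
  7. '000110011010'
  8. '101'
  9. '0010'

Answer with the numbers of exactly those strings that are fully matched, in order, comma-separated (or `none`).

1 → no match
2 → no match
3 → match
4 → no match
5 → no match
6 → no match
7 → no match
8 → no match
9 → no match

3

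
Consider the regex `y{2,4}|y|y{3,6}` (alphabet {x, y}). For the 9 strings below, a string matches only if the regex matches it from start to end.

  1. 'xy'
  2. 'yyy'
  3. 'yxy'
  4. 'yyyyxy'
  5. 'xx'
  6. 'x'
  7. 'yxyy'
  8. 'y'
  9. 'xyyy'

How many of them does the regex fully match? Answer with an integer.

2

1. 'xy' → no match — must start with 'y'
2. 'yyy' → match
3. 'yxy' → no match
4. 'yyyyxy' → no match
5. 'xx' → no match — must start with 'y'
6. 'x' → no match — must start with 'y'
7. 'yxyy' → no match
8. 'y' → match
9. 'xyyy' → no match — must start with 'y'
Total matched: 2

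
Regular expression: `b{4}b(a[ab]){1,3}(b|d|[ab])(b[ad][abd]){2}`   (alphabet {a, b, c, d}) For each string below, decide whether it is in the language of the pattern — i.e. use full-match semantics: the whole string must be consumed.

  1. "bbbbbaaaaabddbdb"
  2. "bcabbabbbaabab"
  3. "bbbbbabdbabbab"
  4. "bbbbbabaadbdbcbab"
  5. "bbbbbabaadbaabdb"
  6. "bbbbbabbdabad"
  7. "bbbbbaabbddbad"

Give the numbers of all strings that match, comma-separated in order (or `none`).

1 → match
2 → no match
3 → match
4 → no match
5 → match
6 → no match
7 → match

1, 3, 5, 7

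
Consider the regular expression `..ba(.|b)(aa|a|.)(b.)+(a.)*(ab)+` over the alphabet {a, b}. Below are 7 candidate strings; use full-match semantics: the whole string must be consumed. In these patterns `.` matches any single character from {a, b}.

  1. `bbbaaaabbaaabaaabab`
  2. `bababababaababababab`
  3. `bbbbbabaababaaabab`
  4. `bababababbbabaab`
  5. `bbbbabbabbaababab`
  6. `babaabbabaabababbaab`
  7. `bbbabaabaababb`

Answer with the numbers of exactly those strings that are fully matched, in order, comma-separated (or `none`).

1, 2, 4

1 → match
2 → match
3 → no match
4 → match
5 → no match
6 → no match
7 → no match — must end with `ab`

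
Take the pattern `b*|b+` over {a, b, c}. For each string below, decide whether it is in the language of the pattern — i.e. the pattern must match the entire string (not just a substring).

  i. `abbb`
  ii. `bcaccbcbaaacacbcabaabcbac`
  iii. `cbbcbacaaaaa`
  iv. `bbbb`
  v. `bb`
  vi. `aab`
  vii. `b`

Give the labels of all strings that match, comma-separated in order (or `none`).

i → no match
ii → no match
iii → no match
iv → match
v → match
vi → no match
vii → match

iv, v, vii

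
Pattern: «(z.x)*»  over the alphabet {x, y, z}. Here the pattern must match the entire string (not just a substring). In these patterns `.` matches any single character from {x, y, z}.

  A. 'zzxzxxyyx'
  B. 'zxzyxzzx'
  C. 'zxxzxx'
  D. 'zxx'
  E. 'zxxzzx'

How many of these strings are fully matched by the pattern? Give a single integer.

3

A → no match
B → no match
C → match
D → match
E → match
Total matched: 3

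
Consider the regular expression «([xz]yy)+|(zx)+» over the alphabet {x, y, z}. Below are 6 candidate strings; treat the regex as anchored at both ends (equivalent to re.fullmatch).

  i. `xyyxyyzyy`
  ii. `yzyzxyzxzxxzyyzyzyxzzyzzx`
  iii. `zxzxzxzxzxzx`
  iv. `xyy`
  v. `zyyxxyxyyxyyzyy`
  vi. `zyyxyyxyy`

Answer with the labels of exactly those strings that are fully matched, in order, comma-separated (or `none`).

i → match
ii → no match
iii → match
iv → match
v → no match
vi → match

i, iii, iv, vi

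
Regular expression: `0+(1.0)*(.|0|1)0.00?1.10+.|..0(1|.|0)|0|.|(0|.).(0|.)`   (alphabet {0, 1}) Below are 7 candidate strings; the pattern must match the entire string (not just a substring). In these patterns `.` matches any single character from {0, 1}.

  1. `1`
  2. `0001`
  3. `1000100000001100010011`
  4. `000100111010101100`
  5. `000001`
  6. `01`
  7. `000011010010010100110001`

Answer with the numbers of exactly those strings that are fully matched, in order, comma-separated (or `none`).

1, 2

1 → match
2 → match
3 → no match
4 → no match
5 → no match
6 → no match
7 → no match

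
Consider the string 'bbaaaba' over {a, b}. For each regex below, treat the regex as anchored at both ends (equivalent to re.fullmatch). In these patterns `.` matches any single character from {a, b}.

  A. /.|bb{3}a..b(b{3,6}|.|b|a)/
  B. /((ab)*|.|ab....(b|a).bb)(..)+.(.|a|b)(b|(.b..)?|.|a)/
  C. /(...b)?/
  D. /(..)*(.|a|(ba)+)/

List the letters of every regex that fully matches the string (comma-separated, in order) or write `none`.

B, D

A → no match
B → match
C → no match
D → match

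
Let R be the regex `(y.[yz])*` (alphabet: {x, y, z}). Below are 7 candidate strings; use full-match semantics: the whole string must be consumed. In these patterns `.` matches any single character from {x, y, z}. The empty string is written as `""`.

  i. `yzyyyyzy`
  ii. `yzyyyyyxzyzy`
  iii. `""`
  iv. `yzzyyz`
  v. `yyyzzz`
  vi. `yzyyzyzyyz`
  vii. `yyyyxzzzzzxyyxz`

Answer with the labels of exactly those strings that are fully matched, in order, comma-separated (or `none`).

i → no match
ii → match
iii → match
iv → match
v → no match
vi → no match
vii → no match

ii, iii, iv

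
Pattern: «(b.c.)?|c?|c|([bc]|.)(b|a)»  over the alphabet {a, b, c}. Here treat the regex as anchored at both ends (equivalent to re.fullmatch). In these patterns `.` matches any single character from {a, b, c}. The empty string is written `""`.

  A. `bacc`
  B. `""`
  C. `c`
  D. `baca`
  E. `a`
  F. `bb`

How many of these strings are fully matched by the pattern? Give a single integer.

5

A → match
B → match
C → match
D → match
E → no match
F → match
Total matched: 5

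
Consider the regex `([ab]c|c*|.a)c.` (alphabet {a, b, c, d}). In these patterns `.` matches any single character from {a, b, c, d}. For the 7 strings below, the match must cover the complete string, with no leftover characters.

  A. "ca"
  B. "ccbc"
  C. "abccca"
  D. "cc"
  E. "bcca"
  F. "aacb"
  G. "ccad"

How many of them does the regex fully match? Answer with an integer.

A → match
B → no match
C → no match
D → match
E → match
F → match
G → no match
Total matched: 4

4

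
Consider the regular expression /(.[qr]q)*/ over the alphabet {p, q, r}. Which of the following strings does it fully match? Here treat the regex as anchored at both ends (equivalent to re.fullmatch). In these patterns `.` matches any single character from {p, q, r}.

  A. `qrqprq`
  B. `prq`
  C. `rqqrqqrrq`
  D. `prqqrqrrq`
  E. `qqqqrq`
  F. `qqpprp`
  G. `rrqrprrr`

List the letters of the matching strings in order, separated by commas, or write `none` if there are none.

A → match
B → match
C → match
D → match
E → match
F → no match
G → no match

A, B, C, D, E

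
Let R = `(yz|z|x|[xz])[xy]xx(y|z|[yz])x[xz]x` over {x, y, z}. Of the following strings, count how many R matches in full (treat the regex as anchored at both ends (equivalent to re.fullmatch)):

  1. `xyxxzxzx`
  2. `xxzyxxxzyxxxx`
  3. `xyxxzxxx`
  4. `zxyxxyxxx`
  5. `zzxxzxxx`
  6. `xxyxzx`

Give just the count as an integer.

2

1 → match
2 → no match
3 → match
4 → no match
5 → no match
6 → no match
Total matched: 2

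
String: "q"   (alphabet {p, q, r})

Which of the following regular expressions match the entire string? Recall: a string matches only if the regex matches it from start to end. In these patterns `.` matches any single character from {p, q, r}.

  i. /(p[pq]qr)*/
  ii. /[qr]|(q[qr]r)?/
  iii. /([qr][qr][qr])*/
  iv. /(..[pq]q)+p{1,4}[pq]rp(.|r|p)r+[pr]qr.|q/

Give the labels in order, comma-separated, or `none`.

ii, iv

i → no match
ii → match
iii → no match
iv → match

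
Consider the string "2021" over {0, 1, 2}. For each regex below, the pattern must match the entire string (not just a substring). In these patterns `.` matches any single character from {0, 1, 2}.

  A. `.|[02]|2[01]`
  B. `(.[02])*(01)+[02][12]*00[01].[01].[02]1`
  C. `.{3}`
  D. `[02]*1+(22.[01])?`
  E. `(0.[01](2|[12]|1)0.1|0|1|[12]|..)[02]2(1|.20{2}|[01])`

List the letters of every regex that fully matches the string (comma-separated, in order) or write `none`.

D, E

A → no match
B → no match
C → no match
D → match
E → match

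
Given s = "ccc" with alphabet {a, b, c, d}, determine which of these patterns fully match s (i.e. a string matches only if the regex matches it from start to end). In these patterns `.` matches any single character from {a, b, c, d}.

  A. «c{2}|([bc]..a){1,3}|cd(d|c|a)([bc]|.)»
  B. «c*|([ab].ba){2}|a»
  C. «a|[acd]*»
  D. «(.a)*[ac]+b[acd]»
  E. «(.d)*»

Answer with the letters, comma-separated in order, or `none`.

B, C

A → no match
B → match
C → match
D → no match
E → no match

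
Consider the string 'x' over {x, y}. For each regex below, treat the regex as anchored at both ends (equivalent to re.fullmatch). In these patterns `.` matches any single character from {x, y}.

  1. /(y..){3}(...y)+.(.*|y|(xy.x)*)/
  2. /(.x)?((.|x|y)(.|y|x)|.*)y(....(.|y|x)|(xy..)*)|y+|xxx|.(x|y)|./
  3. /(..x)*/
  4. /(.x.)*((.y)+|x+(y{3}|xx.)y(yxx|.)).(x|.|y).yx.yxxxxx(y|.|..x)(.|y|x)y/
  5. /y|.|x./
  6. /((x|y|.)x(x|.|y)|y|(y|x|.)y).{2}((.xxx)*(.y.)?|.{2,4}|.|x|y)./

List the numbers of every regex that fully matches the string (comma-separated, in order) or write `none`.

1 → no match — must start with 'y'
2 → match
3 → no match
4 → no match — must end with 'y'
5 → match
6 → no match

2, 5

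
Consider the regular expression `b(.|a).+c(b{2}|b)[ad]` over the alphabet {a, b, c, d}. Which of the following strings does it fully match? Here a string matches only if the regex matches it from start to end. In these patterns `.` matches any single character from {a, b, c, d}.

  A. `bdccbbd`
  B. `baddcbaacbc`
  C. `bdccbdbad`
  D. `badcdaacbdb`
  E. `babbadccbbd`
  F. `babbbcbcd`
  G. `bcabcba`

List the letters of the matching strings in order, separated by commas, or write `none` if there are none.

A → match
B → no match
C → no match
D → no match
E → match
F → no match
G → match

A, E, G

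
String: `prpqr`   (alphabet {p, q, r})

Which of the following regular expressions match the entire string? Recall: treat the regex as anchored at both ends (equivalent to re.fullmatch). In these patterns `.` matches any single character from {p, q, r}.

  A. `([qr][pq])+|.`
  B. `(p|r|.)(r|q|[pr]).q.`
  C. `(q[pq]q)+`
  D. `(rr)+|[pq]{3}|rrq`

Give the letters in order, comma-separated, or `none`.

B

A → no match
B → match
C → no match — must start with `q`
D → no match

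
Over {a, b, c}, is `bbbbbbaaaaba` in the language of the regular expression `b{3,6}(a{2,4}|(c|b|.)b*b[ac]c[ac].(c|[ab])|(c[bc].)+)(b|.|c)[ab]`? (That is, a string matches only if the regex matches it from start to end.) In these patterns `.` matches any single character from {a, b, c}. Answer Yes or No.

Yes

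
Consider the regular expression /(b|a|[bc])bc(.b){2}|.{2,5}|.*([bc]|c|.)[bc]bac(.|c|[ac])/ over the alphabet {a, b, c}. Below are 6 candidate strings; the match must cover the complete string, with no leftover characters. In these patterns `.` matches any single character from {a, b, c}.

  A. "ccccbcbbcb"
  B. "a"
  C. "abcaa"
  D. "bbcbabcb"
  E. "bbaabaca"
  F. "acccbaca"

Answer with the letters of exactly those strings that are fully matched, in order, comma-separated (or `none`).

C, F

A → no match
B → no match
C → match
D → no match
E → no match
F → match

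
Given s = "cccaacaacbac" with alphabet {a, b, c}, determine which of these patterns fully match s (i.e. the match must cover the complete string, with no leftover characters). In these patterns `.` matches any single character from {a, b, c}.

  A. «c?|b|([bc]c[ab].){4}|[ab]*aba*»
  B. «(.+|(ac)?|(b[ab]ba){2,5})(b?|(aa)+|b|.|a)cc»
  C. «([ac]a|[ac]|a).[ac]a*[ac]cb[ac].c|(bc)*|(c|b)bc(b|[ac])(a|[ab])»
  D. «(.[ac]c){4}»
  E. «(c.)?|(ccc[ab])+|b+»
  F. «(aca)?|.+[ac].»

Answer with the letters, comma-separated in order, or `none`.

A → no match
B → no match — must end with "cc"
C → no match
D → match
E → no match
F → match

D, F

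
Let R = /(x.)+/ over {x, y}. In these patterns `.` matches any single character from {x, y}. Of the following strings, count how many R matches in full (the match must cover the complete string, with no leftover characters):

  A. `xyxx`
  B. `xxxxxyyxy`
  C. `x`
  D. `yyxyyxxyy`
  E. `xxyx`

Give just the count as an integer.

1

A → match
B → no match
C → no match
D → no match — must start with `x`
E → no match
Total matched: 1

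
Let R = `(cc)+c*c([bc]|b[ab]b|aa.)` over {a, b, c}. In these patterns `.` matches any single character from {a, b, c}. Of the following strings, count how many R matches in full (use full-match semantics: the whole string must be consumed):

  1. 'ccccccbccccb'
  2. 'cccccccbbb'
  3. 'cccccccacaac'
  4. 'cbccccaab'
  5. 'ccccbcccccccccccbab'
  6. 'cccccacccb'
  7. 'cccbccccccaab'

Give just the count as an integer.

1

1. 'ccccccbccccb' → no match
2. 'cccccccbbb' → match
3. 'cccccccacaac' → no match
4. 'cbccccaab' → no match — must start with 'cc'
5 → no match
6. 'cccccacccb' → no match
7 → no match
Total matched: 1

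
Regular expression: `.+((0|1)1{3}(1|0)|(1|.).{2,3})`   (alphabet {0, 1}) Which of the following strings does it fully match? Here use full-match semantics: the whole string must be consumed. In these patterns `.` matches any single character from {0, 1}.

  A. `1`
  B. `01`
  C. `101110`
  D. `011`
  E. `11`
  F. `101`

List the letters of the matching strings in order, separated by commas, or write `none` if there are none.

A → no match
B → no match
C → match
D → no match
E → no match
F → no match

C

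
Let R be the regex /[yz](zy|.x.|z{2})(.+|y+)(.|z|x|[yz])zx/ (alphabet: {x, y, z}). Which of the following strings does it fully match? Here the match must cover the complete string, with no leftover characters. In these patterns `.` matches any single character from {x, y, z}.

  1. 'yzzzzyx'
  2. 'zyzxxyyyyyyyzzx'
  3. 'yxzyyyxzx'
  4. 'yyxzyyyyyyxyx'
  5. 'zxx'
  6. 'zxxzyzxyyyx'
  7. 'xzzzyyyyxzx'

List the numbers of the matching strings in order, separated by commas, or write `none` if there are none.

none

1 → no match — must end with 'zx'
2 → no match
3 → no match
4 → no match — must end with 'zx'
5 → no match — must end with 'zx'
6 → no match — must end with 'zx'
7 → no match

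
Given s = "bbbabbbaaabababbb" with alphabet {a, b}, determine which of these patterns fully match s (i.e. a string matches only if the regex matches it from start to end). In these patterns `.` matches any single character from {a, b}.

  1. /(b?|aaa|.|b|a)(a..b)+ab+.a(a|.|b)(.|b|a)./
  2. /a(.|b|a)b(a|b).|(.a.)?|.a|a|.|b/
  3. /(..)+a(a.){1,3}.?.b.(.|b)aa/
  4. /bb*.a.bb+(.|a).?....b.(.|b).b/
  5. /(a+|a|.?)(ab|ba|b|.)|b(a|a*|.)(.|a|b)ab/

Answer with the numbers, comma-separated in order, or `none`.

1 → no match
2 → no match
3 → no match — must end with "aa"
4 → match
5 → no match

4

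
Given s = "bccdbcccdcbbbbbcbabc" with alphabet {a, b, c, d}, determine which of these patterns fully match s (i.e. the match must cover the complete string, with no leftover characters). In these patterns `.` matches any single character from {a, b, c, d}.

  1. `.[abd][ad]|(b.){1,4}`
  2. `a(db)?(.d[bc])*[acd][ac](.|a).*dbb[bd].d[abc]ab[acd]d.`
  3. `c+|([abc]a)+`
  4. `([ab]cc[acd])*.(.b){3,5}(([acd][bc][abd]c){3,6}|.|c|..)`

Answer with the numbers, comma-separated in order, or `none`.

1 → no match
2 → no match — must start with "a"
3 → no match
4 → match

4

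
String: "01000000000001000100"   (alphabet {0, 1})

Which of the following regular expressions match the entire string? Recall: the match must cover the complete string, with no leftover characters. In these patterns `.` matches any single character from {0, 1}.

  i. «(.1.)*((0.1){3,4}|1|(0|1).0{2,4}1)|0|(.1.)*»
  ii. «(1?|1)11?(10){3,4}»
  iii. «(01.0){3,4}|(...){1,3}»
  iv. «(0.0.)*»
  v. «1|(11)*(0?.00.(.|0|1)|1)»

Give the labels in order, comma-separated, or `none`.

iv

i → no match
ii → no match — must end with "10"
iii → no match
iv → match
v → no match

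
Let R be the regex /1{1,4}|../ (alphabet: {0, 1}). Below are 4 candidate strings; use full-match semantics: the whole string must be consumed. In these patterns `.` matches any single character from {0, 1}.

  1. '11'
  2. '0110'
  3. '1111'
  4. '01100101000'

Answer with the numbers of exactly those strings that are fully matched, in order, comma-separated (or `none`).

1 → match
2 → no match
3 → match
4 → no match

1, 3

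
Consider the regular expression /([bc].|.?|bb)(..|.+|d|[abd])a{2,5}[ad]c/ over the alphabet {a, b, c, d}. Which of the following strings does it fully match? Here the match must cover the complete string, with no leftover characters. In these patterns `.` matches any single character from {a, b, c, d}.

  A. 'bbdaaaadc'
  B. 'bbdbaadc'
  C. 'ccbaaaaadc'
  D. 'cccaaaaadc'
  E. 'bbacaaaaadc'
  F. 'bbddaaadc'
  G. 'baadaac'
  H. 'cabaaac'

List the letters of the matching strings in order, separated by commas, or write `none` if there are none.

A, B, C, D, E, F, H

A → match
B → match
C → match
D → match
E → match
F → match
G → no match
H → match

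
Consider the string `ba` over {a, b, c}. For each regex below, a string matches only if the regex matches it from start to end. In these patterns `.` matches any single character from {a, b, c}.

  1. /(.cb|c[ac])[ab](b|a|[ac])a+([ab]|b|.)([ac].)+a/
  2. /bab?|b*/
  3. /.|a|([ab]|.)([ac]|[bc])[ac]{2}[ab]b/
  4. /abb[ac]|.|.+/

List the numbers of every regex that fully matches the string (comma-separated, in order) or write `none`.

2, 4

1 → no match
2 → match
3 → no match
4 → match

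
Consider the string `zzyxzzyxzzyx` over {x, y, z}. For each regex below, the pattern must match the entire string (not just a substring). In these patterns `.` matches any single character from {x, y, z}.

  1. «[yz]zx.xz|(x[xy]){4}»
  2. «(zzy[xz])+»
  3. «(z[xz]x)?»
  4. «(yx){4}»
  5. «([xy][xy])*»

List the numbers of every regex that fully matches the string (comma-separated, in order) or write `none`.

2

1 → no match
2 → match
3 → no match
4 → no match — must start with `yx`
5 → no match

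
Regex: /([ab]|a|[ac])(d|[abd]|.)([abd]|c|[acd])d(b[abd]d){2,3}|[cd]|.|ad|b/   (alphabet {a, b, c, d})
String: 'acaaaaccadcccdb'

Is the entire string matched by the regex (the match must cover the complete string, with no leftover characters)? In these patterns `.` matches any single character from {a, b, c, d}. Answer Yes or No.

No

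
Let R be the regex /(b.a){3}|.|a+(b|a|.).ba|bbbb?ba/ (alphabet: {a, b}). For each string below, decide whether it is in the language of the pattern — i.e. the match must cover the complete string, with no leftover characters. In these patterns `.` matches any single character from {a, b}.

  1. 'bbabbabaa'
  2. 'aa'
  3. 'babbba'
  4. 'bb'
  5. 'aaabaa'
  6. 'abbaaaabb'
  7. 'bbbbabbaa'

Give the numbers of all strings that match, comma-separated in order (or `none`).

1 → match
2 → no match
3 → no match
4 → no match
5 → no match
6 → no match
7 → no match

1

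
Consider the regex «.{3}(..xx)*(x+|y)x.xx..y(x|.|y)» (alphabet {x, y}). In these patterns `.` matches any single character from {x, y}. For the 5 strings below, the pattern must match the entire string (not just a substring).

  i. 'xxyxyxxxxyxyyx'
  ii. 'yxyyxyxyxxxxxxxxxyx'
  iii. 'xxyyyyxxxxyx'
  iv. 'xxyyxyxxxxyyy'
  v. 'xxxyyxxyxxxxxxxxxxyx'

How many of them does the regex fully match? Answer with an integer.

i → no match
ii → no match
iii. 'xxyyyyxxxxyx' → no match
iv → no match
v → match
Total matched: 1

1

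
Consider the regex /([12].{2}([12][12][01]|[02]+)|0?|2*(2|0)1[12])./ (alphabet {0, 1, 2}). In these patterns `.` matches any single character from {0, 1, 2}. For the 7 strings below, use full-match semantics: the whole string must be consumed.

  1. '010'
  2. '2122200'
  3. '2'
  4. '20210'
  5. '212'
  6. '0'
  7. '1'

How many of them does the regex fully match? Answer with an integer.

4

1 → no match
2 → match
3 → match
4 → no match
5 → no match
6 → match
7 → match
Total matched: 4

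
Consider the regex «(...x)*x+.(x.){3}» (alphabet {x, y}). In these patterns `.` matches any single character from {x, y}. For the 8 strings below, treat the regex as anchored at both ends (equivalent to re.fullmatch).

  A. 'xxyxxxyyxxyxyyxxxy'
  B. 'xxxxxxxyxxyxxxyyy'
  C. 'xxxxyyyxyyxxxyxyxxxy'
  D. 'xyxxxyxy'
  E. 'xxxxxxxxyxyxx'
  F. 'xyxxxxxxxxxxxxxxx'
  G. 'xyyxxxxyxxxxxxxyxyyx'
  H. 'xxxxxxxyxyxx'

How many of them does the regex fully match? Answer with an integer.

A → no match
B → no match
C → match
D → match
E → match
F → match
G → no match
H → match
Total matched: 5

5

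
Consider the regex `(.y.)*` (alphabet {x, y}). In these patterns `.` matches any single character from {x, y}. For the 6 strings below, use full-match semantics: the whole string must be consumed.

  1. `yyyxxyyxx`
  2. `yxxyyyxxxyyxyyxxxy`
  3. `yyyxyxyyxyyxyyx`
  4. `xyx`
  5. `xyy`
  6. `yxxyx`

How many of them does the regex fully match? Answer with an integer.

1. `yyyxxyyxx` → no match
2 → no match
3 → match
4. `xyx` → match
5. `xyy` → match
6. `yxxyx` → no match
Total matched: 3

3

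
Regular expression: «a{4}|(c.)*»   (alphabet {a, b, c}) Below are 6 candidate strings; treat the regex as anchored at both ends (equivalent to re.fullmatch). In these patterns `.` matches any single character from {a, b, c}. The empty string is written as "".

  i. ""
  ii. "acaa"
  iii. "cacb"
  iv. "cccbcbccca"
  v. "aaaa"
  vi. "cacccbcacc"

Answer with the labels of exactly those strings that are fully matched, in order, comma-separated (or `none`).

i, iii, iv, v, vi

i → match
ii → no match
iii → match
iv → match
v → match
vi → match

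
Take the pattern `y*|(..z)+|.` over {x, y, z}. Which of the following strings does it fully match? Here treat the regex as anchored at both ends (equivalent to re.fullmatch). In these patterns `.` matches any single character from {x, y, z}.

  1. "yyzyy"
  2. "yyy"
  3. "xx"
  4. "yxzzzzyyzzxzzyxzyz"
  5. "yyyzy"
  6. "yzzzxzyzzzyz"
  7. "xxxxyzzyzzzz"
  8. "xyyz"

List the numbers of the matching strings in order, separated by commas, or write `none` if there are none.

1 → no match
2 → match
3 → no match
4 → no match
5 → no match
6 → match
7 → no match
8 → no match

2, 6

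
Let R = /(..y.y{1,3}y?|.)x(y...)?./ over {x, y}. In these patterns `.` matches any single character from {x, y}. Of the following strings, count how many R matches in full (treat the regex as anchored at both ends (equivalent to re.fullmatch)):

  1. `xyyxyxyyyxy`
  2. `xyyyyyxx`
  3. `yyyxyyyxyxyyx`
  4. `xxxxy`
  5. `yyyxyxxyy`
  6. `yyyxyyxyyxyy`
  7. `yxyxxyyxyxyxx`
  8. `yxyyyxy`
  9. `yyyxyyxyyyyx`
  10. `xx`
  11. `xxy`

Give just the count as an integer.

1 → match
2 → match
3 → match
4 → no match
5 → no match
6 → match
7 → no match
8 → match
9 → match
10 → no match
11 → match
Total matched: 7

7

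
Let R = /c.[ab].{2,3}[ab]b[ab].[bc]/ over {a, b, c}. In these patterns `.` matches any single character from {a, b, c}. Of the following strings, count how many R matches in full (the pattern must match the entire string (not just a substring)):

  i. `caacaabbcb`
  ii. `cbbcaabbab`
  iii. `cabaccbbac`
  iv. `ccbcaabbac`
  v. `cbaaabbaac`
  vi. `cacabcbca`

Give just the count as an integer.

4

i → match
ii → match
iii → no match
iv → match
v → match
vi → no match
Total matched: 4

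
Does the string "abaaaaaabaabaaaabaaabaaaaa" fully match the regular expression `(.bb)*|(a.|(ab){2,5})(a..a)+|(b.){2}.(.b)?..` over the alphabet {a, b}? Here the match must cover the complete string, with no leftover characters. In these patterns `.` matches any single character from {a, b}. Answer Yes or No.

Yes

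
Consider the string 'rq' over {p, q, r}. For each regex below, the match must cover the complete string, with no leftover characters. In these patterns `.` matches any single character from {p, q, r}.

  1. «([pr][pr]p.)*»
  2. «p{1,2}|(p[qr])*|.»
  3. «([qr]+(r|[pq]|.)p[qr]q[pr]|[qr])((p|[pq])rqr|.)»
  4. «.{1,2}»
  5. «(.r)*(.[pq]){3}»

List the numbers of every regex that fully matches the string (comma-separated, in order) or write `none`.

3, 4

1 → no match
2 → no match
3 → match
4 → match
5 → no match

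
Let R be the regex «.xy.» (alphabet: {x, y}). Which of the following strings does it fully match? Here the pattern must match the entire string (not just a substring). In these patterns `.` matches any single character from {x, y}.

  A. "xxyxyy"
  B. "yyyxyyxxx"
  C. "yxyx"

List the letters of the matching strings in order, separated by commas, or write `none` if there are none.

A → no match
B → no match
C → match

C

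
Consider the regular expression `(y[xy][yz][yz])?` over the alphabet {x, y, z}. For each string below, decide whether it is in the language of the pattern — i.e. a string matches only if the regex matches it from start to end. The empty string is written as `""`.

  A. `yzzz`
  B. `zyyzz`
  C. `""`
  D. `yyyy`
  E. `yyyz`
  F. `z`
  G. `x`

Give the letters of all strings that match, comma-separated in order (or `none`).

C, D, E

A → no match
B → no match
C → match
D → match
E → match
F → no match
G → no match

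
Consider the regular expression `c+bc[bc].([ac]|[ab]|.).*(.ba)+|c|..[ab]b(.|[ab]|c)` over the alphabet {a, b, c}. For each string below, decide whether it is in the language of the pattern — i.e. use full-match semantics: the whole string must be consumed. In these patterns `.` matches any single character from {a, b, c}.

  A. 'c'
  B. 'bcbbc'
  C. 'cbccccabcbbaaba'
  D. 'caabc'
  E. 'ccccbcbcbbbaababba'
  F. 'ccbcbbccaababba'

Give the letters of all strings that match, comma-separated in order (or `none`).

A, B, C, D, E, F

A. 'c' → match
B. 'bcbbc' → match
C → match
D. 'caabc' → match
E → match
F → match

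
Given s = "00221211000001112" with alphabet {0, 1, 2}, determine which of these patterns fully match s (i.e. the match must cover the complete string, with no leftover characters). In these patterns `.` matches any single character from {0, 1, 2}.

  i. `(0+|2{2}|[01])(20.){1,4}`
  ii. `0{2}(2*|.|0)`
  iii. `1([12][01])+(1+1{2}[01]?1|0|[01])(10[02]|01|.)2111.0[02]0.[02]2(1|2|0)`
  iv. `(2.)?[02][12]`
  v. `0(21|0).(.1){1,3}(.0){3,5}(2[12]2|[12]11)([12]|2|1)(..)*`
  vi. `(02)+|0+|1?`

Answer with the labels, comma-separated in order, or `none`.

v

i → no match
ii → no match
iii → no match — must start with "1"
iv → no match
v → match
vi → no match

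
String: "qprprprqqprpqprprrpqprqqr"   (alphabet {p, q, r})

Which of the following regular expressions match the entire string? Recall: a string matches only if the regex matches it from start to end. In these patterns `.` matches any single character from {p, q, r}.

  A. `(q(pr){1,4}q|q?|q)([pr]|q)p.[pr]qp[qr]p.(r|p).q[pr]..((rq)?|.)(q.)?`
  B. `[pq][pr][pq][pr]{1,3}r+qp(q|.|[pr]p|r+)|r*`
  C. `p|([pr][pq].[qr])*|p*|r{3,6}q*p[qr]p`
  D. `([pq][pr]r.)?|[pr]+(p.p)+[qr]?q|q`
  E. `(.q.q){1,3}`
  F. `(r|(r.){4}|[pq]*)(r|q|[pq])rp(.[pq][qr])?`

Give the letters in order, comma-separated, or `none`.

A → match
B → no match
C → no match
D → no match
E → no match — must end with "q"
F → no match

A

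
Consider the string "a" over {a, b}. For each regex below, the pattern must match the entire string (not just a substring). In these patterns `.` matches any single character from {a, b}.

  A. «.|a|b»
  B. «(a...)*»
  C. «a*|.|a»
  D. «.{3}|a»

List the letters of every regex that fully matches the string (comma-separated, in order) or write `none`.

A, C, D

A → match
B → no match
C → match
D → match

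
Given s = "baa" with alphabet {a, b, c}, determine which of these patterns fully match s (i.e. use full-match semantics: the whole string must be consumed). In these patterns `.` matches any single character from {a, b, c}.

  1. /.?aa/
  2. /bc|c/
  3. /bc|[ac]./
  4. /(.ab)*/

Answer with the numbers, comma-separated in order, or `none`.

1 → match
2 → no match
3 → no match
4 → no match

1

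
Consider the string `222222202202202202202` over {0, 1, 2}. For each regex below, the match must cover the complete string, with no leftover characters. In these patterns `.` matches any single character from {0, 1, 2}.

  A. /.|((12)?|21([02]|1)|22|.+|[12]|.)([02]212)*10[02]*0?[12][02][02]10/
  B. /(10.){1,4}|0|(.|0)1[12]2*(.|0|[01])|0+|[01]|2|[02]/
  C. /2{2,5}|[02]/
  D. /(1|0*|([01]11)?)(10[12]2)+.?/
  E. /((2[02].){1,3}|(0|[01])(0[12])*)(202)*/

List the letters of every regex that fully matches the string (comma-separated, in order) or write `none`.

A → no match
B → no match
C → no match
D → no match
E → match

E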